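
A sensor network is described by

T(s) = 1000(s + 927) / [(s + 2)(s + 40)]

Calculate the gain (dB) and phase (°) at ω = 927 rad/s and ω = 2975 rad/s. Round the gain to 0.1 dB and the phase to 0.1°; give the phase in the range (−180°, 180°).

At s = jω = j927:
zero (s+927): 927 + j927 → |·| = √(927²+927²) = √1718658 ≈ 1311, ∠ = arctan(927/927) ≈ 45.00°
pole (s+2): 2 + j927 → |·| = √(2²+927²) = √859333 ≈ 927, ∠ = arctan(927/2) ≈ 89.88°
pole (s+40): 40 + j927 → |·| = √(40²+927²) = √860929 ≈ 927.86, ∠ = arctan(927/40) ≈ 87.53°
|T| = 1000 · 1311 / 8.6013e+05 ≈ 1.5242
Gain = 20 log₁₀(1.5242) ≈ 3.66 dB
∠T = 45.00° − 177.41° = -132.41°

At s = jω = j2975:
zero (s+927): 927 + j2975 → |·| = √(927²+2975²) = √9709954 ≈ 3116.1, ∠ = arctan(2975/927) ≈ 72.69°
pole (s+2): 2 + j2975 → |·| = √(2²+2975²) = √8850629 ≈ 2975, ∠ = arctan(2975/2) ≈ 89.96°
pole (s+40): 40 + j2975 → |·| = √(40²+2975²) = √8852225 ≈ 2975.3, ∠ = arctan(2975/40) ≈ 89.23°
|T| = 1000 · 3116.1 / 8.8515e+06 ≈ 0.35204
Gain = 20 log₁₀(0.35204) ≈ -9.07 dB
∠T = 72.69° − 179.19° = -106.50°

ω = 927: 3.7 dB, -132.4°; ω = 2975: -9.1 dB, -106.5°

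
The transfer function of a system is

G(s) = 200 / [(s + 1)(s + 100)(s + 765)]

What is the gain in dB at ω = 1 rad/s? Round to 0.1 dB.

At s = jω = j1:
pole (s+1): 1 + j1 → |·| = √(1²+1²) = √2 ≈ 1.4142, ∠ = arctan(1/1) ≈ 45.00°
pole (s+100): 100 + j1 → |·| = √(100²+1²) = √10001 ≈ 100, ∠ = arctan(1/100) ≈ 0.57°
pole (s+765): 765 + j1 → |·| = √(765²+1²) = √585226 ≈ 765, ∠ = arctan(1/765) ≈ 0.07°
|G| = 200 / 1.0819e+05 ≈ 0.0018486
Gain = 20 log₁₀(0.0018486) ≈ -54.66 dB

-54.7 dB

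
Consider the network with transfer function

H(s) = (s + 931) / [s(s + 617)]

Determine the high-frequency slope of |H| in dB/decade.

-20 dB/decade

Each pole contributes −20 dB/decade at high frequency; each zero contributes +20 dB/decade.
Net: 1 zero(s) − 2 pole(s) → -20 dB/decade.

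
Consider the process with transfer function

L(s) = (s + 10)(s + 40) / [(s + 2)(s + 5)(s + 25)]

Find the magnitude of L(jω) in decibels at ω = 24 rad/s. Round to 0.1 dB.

-24.5 dB

At s = jω = j24:
zero (s+10): 10 + j24 → |·| = √(10²+24²) = √676 ≈ 26, ∠ = arctan(24/10) ≈ 67.38°
zero (s+40): 40 + j24 → |·| = √(40²+24²) = √2176 ≈ 46.648, ∠ = arctan(24/40) ≈ 30.96°
pole (s+2): 2 + j24 → |·| = √(2²+24²) = √580 ≈ 24.083, ∠ = arctan(24/2) ≈ 85.24°
pole (s+5): 5 + j24 → |·| = √(5²+24²) = √601 ≈ 24.515, ∠ = arctan(24/5) ≈ 78.23°
pole (s+25): 25 + j24 → |·| = √(25²+24²) = √1201 ≈ 34.655, ∠ = arctan(24/25) ≈ 43.83°
|L| = 1 · 1212.8 / 20460 ≈ 0.059277
Gain = 20 log₁₀(0.059277) ≈ -24.54 dB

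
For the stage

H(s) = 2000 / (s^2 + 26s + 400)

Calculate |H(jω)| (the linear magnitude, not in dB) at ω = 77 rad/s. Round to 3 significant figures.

0.340

At s = jω = j77:
quadratic: (j77)² + 26·j77 + 400 = -5529 + j2002 → |·| ≈ 5880.3, ∠ ≈ 160.10°
|H| = 2000 / 5880.3 ≈ 0.34012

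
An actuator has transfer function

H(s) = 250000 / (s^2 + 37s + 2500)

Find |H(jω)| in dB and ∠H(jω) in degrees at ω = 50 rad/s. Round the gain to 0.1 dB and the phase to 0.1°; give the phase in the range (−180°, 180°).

At s = jω = j50:
quadratic: (j50)² + 37·j50 + 2500 = 0 + j1850 → |·| ≈ 1850, ∠ ≈ 90.00°
|H| = 250000 / 1850 ≈ 135.14
Gain = 20 log₁₀(135.14) ≈ 42.62 dB
∠H = 0.00° − 90.00° = -90.00°

42.6 dB, -90.0°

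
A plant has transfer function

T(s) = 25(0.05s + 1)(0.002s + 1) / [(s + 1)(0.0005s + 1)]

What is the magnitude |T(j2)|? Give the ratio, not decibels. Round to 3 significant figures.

11.2

At ω = 2 rad/s:
zero (1 + j2·0.05) = 1 + j0.1 → |·| ≈ 1.005, ∠ ≈ 5.71°
zero (1 + j2·0.002) = 1 + j0.004 → |·| ≈ 1, ∠ ≈ 0.23°
pole (1 + j2·1) = 1 + j2 → |·| ≈ 2.2361, ∠ ≈ 63.43°
pole (1 + j2·0.0005) = 1 + j0.001 → |·| ≈ 1, ∠ ≈ 0.06°
|T| = 25 · 1.005 · 1 / (2.2361 · 1) ≈ 11.236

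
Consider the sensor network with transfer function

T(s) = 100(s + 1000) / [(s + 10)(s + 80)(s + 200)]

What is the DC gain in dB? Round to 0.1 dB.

-4.1 dB

T(0) = 100·1000 / (10·80·200) = 0.625
20 log₁₀(0.625) ≈ -4.08 dB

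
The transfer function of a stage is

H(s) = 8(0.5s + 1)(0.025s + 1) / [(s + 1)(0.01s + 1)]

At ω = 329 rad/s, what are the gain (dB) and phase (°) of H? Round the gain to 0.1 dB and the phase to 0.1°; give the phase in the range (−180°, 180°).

At ω = 329 rad/s:
zero (1 + j329·0.5) = 1 + j164.5 → |·| ≈ 164.5, ∠ ≈ 89.65°
zero (1 + j329·0.025) = 1 + j8.225 → |·| ≈ 8.2856, ∠ ≈ 83.07°
pole (1 + j329·1) = 1 + j329 → |·| ≈ 329, ∠ ≈ 89.83°
pole (1 + j329·0.01) = 1 + j3.29 → |·| ≈ 3.4386, ∠ ≈ 73.09°
|H| = 8 · 164.5 · 8.2856 / (329 · 3.4386) ≈ 9.6383
Gain = 20 log₁₀(9.6383) ≈ 19.68 dB
∠H = (89.65° + 83.07°) − (89.83° + 73.09°) = 9.80°

19.7 dB, 9.8°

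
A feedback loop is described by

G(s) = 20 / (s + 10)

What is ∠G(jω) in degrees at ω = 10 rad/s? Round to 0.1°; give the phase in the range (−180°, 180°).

-45.0°

Substitute s = j10:
Numerator: 20 = 20 + j0
Denominator: (j10) + 10 = 10 + j10
|N| = √(20² + 0²) ≈ 20, ∠N ≈ 0.00°
|D| = √(10² + 10²) ≈ 14.142, ∠D ≈ 45.00°
∠G = 0.00° − 45.00° = -45.00°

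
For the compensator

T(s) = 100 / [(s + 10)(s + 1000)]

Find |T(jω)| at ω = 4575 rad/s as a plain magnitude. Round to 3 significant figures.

4.67e-06

At s = jω = j4575:
pole (s+10): 10 + j4575 → |·| = √(10²+4575²) = √20930725 ≈ 4575, ∠ = arctan(4575/10) ≈ 89.87°
pole (s+1000): 1000 + j4575 → |·| = √(1000²+4575²) = √21930625 ≈ 4683, ∠ = arctan(4575/1000) ≈ 77.67°
|T| = 100 / 2.1425e+07 ≈ 4.6674e-06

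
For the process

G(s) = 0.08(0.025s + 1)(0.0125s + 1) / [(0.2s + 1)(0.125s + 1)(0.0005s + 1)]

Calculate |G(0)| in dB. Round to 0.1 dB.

G(0) = 0.08 · 1 / 1 = 0.08
20 log₁₀(0.08) ≈ -21.94 dB

-21.9 dB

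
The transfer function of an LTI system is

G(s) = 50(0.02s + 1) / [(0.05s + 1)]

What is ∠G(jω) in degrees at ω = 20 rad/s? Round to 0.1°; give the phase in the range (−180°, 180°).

At ω = 20 rad/s:
zero (1 + j20·0.02) = 1 + j0.4 → |·| ≈ 1.077, ∠ ≈ 21.80°
pole (1 + j20·0.05) = 1 + j1 → |·| ≈ 1.4142, ∠ ≈ 45.00°
∠G = (21.80°) − (45.00°) = -23.20°

-23.2°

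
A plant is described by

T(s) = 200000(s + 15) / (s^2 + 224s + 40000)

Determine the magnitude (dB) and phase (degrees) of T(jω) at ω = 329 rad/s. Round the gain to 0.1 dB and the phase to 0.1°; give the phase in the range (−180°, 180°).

At s = jω = j329:
zero (s+15): 15 + j329 → |·| = √(15²+329²) = √108466 ≈ 329.34, ∠ = arctan(329/15) ≈ 87.39°
quadratic: (j329)² + 224·j329 + 40000 = -68241 + j73696 → |·| ≈ 1.0044e+05, ∠ ≈ 132.80°
|T| = 200000 · 329.34 / 1.0044e+05 ≈ 655.79
Gain = 20 log₁₀(655.79) ≈ 56.34 dB
∠T = 87.39° − 132.80° = -45.41°

56.3 dB, -45.4°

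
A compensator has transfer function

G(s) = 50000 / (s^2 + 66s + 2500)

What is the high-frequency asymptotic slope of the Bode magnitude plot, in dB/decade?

-40 dB/decade

Each pole contributes −20 dB/decade at high frequency; each zero contributes +20 dB/decade.
Net: 0 zero(s) − 2 pole(s) → -40 dB/decade.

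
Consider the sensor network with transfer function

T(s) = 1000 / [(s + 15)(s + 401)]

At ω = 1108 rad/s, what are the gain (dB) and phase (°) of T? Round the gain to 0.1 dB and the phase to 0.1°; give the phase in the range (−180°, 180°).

At s = jω = j1108:
pole (s+15): 15 + j1108 → |·| = √(15²+1108²) = √1227889 ≈ 1108.1, ∠ = arctan(1108/15) ≈ 89.22°
pole (s+401): 401 + j1108 → |·| = √(401²+1108²) = √1388465 ≈ 1178.3, ∠ = arctan(1108/401) ≈ 70.10°
|T| = 1000 / 1.3057e+06 ≈ 0.00076587
Gain = 20 log₁₀(0.00076587) ≈ -62.32 dB
∠T = 0.00° − 159.32° = -159.32°

-62.3 dB, -159.3°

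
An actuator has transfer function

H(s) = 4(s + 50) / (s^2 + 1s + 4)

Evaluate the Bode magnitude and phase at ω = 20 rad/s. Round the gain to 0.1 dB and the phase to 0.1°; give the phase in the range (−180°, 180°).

-5.3 dB, -155.3°

At s = jω = j20:
zero (s+50): 50 + j20 → |·| = √(50²+20²) = √2900 ≈ 53.852, ∠ = arctan(20/50) ≈ 21.80°
quadratic: (j20)² + 1·j20 + 4 = -396 + j20 → |·| ≈ 396.5, ∠ ≈ 177.11°
|H| = 4 · 53.852 / 396.5 ≈ 0.54327
Gain = 20 log₁₀(0.54327) ≈ -5.30 dB
∠H = 21.80° − 177.11° = -155.31°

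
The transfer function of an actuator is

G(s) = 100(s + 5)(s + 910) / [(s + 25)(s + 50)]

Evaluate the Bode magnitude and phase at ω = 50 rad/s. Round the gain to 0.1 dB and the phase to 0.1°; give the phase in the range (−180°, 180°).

At s = jω = j50:
zero (s+5): 5 + j50 → |·| = √(5²+50²) = √2525 ≈ 50.249, ∠ = arctan(50/5) ≈ 84.29°
zero (s+910): 910 + j50 → |·| = √(910²+50²) = √830600 ≈ 911.37, ∠ = arctan(50/910) ≈ 3.14°
pole (s+25): 25 + j50 → |·| = √(25²+50²) = √3125 ≈ 55.902, ∠ = arctan(50/25) ≈ 63.43°
pole (s+50): 50 + j50 → |·| = √(50²+50²) = √5000 ≈ 70.711, ∠ = arctan(50/50) ≈ 45.00°
|G| = 100 · 45795 / 3952.9 ≈ 1158.5
Gain = 20 log₁₀(1158.5) ≈ 61.28 dB
∠G = 87.43° − 108.43° = -21.00°

61.3 dB, -21.0°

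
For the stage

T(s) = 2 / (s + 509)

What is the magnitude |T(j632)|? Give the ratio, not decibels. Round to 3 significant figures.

0.00246

Substitute s = j632:
Numerator: 2 = 2 + j0
Denominator: (j632) + 509 = 509 + j632
|N| = √(2² + 0²) ≈ 2, ∠N ≈ 0.00°
|D| = √(509² + 632²) ≈ 811.48, ∠D ≈ 51.15°
|T| = 2 / 811.48 ≈ 0.0024646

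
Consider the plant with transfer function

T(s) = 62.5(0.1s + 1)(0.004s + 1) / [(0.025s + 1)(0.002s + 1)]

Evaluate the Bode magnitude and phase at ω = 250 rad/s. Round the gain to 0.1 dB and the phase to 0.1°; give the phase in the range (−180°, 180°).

At ω = 250 rad/s:
zero (1 + j250·0.1) = 1 + j25 → |·| ≈ 25.02, ∠ ≈ 87.71°
zero (1 + j250·0.004) = 1 + j1 → |·| ≈ 1.4142, ∠ ≈ 45.00°
pole (1 + j250·0.025) = 1 + j6.25 → |·| ≈ 6.3295, ∠ ≈ 80.91°
pole (1 + j250·0.002) = 1 + j0.5 → |·| ≈ 1.118, ∠ ≈ 26.57°
|T| = 62.5 · 25.02 · 1.4142 / (6.3295 · 1.118) ≈ 312.51
Gain = 20 log₁₀(312.51) ≈ 49.90 dB
∠T = (87.71° + 45.00°) − (80.91° + 26.57°) = 25.23°

49.9 dB, 25.2°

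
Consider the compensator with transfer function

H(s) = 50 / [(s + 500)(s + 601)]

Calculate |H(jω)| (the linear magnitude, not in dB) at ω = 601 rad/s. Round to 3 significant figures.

At s = jω = j601:
pole (s+500): 500 + j601 → |·| = √(500²+601²) = √611201 ≈ 781.79, ∠ = arctan(601/500) ≈ 50.24°
pole (s+601): 601 + j601 → |·| = √(601²+601²) = √722402 ≈ 849.94, ∠ = arctan(601/601) ≈ 45.00°
|H| = 50 / 6.6447e+05 ≈ 7.5248e-05

7.52e-05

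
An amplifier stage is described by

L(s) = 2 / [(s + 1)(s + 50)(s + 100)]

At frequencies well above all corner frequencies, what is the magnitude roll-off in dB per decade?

-60 dB/decade

Each pole contributes −20 dB/decade at high frequency; each zero contributes +20 dB/decade.
Net: 0 zero(s) − 3 pole(s) → -60 dB/decade.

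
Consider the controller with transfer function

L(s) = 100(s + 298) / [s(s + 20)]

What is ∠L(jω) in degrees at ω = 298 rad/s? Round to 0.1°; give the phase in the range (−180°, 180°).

-131.2°

At s = jω = j298:
zero (s+298): 298 + j298 → |·| = √(298²+298²) = √177608 ≈ 421.44, ∠ = arctan(298/298) ≈ 45.00°
pole (s+20): 20 + j298 → |·| = √(20²+298²) = √89204 ≈ 298.67, ∠ = arctan(298/20) ≈ 86.16°
pole at origin: |s| = 298, ∠ = 90.00° (in denominator)
∠L = 45.00° − 176.16° = -131.16°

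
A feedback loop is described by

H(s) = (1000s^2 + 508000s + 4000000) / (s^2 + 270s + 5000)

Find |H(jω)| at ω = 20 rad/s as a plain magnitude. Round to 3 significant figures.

1.52e+03

Substitute s = j20:
Numerator: 1000(j20)^2 + 508000(j20) + 4000000 = 3600000 + j10160000
Denominator: (j20)^2 + 270(j20) + 5000 = 4600 + j5400
|N| = √(3600000² + 10160000²) ≈ 1.0779e+07, ∠N ≈ 70.49°
|D| = √(4600² + 5400²) ≈ 7093.7, ∠D ≈ 49.57°
|H| = 1.0779e+07 / 7093.7 ≈ 1519.5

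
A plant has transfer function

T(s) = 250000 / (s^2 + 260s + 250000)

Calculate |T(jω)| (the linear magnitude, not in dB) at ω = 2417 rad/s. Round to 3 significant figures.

At s = jω = j2417:
quadratic: (j2417)² + 260·j2417 + 250000 = -5591889 + j628420 → |·| ≈ 5.6271e+06, ∠ ≈ 173.59°
|T| = 250000 / 5.6271e+06 ≈ 0.044428

0.0444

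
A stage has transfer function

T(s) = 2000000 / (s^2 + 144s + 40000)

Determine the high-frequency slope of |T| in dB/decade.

Each pole contributes −20 dB/decade at high frequency; each zero contributes +20 dB/decade.
Net: 0 zero(s) − 2 pole(s) → -40 dB/decade.

-40 dB/decade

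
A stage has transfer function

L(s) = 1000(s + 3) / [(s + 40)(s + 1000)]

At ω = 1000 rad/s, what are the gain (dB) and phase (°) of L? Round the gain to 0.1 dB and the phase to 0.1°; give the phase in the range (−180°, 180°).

At s = jω = j1000:
zero (s+3): 3 + j1000 → |·| = √(3²+1000²) = √1000009 ≈ 1000, ∠ = arctan(1000/3) ≈ 89.83°
pole (s+40): 40 + j1000 → |·| = √(40²+1000²) = √1001600 ≈ 1000.8, ∠ = arctan(1000/40) ≈ 87.71°
pole (s+1000): 1000 + j1000 → |·| = √(1000²+1000²) = √2000000 ≈ 1414.2, ∠ = arctan(1000/1000) ≈ 45.00°
|L| = 1000 · 1000 / 1.4153e+06 ≈ 0.70656
Gain = 20 log₁₀(0.70656) ≈ -3.02 dB
∠L = 89.83° − 132.71° = -42.88°

-3.0 dB, -42.9°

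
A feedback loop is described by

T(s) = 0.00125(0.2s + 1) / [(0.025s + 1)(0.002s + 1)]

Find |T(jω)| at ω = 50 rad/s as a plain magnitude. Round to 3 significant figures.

At ω = 50 rad/s:
zero (1 + j50·0.2) = 1 + j10 → |·| ≈ 10.05, ∠ ≈ 84.29°
pole (1 + j50·0.025) = 1 + j1.25 → |·| ≈ 1.6008, ∠ ≈ 51.34°
pole (1 + j50·0.002) = 1 + j0.1 → |·| ≈ 1.005, ∠ ≈ 5.71°
|T| = 0.00125 · 10.05 / (1.6008 · 1.005) ≈ 0.0078086

0.00781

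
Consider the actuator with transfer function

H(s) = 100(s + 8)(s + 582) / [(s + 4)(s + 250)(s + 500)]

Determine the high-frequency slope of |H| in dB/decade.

Each pole contributes −20 dB/decade at high frequency; each zero contributes +20 dB/decade.
Net: 2 zero(s) − 3 pole(s) → -20 dB/decade.

-20 dB/decade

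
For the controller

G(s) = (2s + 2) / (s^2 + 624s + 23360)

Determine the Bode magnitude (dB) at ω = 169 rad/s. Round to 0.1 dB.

Substitute s = j169:
Numerator: 2(j169) + 2 = 2 + j338
Denominator: (j169)^2 + 624(j169) + 23360 = -5201 + j105456
|N| = √(2² + 338²) ≈ 338.01, ∠N ≈ 89.66°
|D| = √(5201² + 105456²) ≈ 1.0558e+05, ∠D ≈ 92.82°
|G| = 338.01 / 1.0558e+05 ≈ 0.0032015
Gain = 20 log₁₀(0.0032015) ≈ -49.89 dB

-49.9 dB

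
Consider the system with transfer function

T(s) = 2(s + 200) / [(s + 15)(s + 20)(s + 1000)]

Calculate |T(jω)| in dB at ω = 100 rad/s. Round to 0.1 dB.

-87.3 dB

At s = jω = j100:
zero (s+200): 200 + j100 → |·| = √(200²+100²) = √50000 ≈ 223.61, ∠ = arctan(100/200) ≈ 26.57°
pole (s+15): 15 + j100 → |·| = √(15²+100²) = √10225 ≈ 101.12, ∠ = arctan(100/15) ≈ 81.47°
pole (s+20): 20 + j100 → |·| = √(20²+100²) = √10400 ≈ 101.98, ∠ = arctan(100/20) ≈ 78.69°
pole (s+1000): 1000 + j100 → |·| = √(1000²+100²) = √1010000 ≈ 1005, ∠ = arctan(100/1000) ≈ 5.71°
|T| = 2 · 223.61 / 1.0364e+07 ≈ 4.3151e-05
Gain = 20 log₁₀(4.3151e-05) ≈ -87.30 dB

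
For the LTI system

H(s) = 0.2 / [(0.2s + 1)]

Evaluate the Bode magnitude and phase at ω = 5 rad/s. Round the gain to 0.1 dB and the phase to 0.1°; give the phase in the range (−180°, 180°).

At ω = 5 rad/s:
pole (1 + j5·0.2) = 1 + j1 → |·| ≈ 1.4142, ∠ ≈ 45.00°
|H| = 0.2 · 1 / (1.4142) ≈ 0.14142
Gain = 20 log₁₀(0.14142) ≈ -16.99 dB
∠H = (0°) − (45.00°) = -45.00°

-17.0 dB, -45.0°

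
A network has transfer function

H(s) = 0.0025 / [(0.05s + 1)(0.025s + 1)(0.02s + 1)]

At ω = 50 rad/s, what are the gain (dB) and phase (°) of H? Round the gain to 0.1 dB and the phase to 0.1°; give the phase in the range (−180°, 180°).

At ω = 50 rad/s:
pole (1 + j50·0.05) = 1 + j2.5 → |·| ≈ 2.6926, ∠ ≈ 68.20°
pole (1 + j50·0.025) = 1 + j1.25 → |·| ≈ 1.6008, ∠ ≈ 51.34°
pole (1 + j50·0.02) = 1 + j1 → |·| ≈ 1.4142, ∠ ≈ 45.00°
|H| = 0.0025 · 1 / (2.6926 · 1.6008 · 1.4142) ≈ 0.00041013
Gain = 20 log₁₀(0.00041013) ≈ -67.74 dB
∠H = (0°) − (68.20° + 51.34° + 45.00°) = -164.54°

-67.7 dB, -164.5°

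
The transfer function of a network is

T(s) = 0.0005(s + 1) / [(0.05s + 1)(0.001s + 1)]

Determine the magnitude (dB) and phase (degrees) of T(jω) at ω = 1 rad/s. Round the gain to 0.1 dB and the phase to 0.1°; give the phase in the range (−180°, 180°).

-63.0 dB, 42.1°

At ω = 1 rad/s:
zero (1 + j1·1) = 1 + j1 → |·| ≈ 1.4142, ∠ ≈ 45.00°
pole (1 + j1·0.05) = 1 + j0.05 → |·| ≈ 1.0012, ∠ ≈ 2.86°
pole (1 + j1·0.001) = 1 + j0.001 → |·| ≈ 1, ∠ ≈ 0.06°
|T| = 0.0005 · 1.4142 / (1.0012 · 1) ≈ 0.00070625
Gain = 20 log₁₀(0.00070625) ≈ -63.02 dB
∠T = (45.00°) − (2.86° + 0.06°) = 42.08°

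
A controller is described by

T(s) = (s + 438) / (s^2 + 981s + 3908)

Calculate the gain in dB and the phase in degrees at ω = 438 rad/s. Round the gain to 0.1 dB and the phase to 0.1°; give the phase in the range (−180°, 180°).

-57.6 dB, -68.6°

Substitute s = j438:
Numerator: (j438) + 438 = 438 + j438
Denominator: (j438)^2 + 981(j438) + 3908 = -187936 + j429678
|N| = √(438² + 438²) ≈ 619.43, ∠N ≈ 45.00°
|D| = √(187936² + 429678²) ≈ 4.6898e+05, ∠D ≈ 113.62°
|T| = 619.43 / 4.6898e+05 ≈ 0.0013208
Gain = 20 log₁₀(0.0013208) ≈ -57.58 dB
∠T = 45.00° − 113.62° = -68.62°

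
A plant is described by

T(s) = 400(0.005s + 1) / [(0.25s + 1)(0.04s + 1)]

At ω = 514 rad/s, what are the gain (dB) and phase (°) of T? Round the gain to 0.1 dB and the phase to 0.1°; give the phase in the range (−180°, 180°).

-7.6 dB, -108.0°

At ω = 514 rad/s:
zero (1 + j514·0.005) = 1 + j2.57 → |·| ≈ 2.7577, ∠ ≈ 68.74°
pole (1 + j514·0.25) = 1 + j128.5 → |·| ≈ 128.5, ∠ ≈ 89.55°
pole (1 + j514·0.04) = 1 + j20.56 → |·| ≈ 20.584, ∠ ≈ 87.22°
|T| = 400 · 2.7577 / (128.5 · 20.584) ≈ 0.41704
Gain = 20 log₁₀(0.41704) ≈ -7.60 dB
∠T = (68.74°) − (89.55° + 87.22°) = -108.03°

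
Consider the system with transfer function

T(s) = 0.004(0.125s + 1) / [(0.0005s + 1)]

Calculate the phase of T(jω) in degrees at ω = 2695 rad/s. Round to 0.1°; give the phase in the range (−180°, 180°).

36.4°

At ω = 2695 rad/s:
zero (1 + j2695·0.125) = 1 + j336.875 → |·| ≈ 336.88, ∠ ≈ 89.83°
pole (1 + j2695·0.0005) = 1 + j1.3475 → |·| ≈ 1.678, ∠ ≈ 53.42°
∠T = (89.83°) − (53.42°) = 36.41°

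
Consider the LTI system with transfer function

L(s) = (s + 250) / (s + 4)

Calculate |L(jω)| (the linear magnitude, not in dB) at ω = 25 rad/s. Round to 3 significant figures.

9.92

Substitute s = j25:
Numerator: (j25) + 250 = 250 + j25
Denominator: (j25) + 4 = 4 + j25
|N| = √(250² + 25²) ≈ 251.25, ∠N ≈ 5.71°
|D| = √(4² + 25²) ≈ 25.318, ∠D ≈ 80.91°
|L| = 251.25 / 25.318 ≈ 9.9238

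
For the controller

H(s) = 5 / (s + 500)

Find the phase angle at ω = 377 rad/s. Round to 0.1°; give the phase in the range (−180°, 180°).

-37.0°

At s = jω = j377:
pole (s+500): 500 + j377 → |·| = √(500²+377²) = √392129 ≈ 626.2, ∠ = arctan(377/500) ≈ 37.02°
∠H = 0.00° − 37.02° = -37.02°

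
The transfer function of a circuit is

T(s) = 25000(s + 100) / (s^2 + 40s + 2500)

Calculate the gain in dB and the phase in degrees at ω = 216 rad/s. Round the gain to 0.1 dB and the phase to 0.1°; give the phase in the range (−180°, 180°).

42.4 dB, -103.8°

At s = jω = j216:
zero (s+100): 100 + j216 → |·| = √(100²+216²) = √56656 ≈ 238.03, ∠ = arctan(216/100) ≈ 65.16°
quadratic: (j216)² + 40·j216 + 2500 = -44156 + j8640 → |·| ≈ 44993, ∠ ≈ 168.93°
|T| = 25000 · 238.03 / 44993 ≈ 132.26
Gain = 20 log₁₀(132.26) ≈ 42.43 dB
∠T = 65.16° − 168.93° = -103.77°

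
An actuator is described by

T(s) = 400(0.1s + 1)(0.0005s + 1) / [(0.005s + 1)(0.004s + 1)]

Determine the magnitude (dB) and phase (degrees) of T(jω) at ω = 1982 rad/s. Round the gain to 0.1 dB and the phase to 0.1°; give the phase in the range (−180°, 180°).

At ω = 1982 rad/s:
zero (1 + j1982·0.1) = 1 + j198.2 → |·| ≈ 198.2, ∠ ≈ 89.71°
zero (1 + j1982·0.0005) = 1 + j0.991 → |·| ≈ 1.4079, ∠ ≈ 44.74°
pole (1 + j1982·0.005) = 1 + j9.91 → |·| ≈ 9.9603, ∠ ≈ 84.24°
pole (1 + j1982·0.004) = 1 + j7.928 → |·| ≈ 7.9908, ∠ ≈ 82.81°
|T| = 400 · 198.2 · 1.4079 / (9.9603 · 7.9908) ≈ 1402.4
Gain = 20 log₁₀(1402.4) ≈ 62.94 dB
∠T = (89.71° + 44.74°) − (84.24° + 82.81°) = -32.60°

62.9 dB, -32.6°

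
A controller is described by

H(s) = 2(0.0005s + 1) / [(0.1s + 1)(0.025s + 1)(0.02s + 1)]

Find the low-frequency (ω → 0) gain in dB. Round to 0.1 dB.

6.0 dB

H(0) = 2 · 1 / 1 = 2
20 log₁₀(2) ≈ 6.02 dB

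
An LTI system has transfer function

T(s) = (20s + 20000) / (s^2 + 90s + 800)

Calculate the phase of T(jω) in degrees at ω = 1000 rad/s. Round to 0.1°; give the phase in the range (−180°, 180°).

Substitute s = j1000:
Numerator: 20(j1000) + 20000 = 20000 + j20000
Denominator: (j1000)^2 + 90(j1000) + 800 = -999200 + j90000
|N| = √(20000² + 20000²) ≈ 28284, ∠N ≈ 45.00°
|D| = √(999200² + 90000²) ≈ 1.0032e+06, ∠D ≈ 174.85°
∠T = 45.00° − 174.85° = -129.85°

-129.9°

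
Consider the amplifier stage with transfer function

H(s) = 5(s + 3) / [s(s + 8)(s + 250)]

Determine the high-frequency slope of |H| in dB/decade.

Each pole contributes −20 dB/decade at high frequency; each zero contributes +20 dB/decade.
Net: 1 zero(s) − 3 pole(s) → -40 dB/decade.

-40 dB/decade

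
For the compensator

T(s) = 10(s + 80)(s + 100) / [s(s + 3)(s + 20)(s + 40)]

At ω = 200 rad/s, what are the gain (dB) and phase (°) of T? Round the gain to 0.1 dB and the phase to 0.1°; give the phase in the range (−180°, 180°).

-70.6 dB, 149.5°

At s = jω = j200:
zero (s+80): 80 + j200 → |·| = √(80²+200²) = √46400 ≈ 215.41, ∠ = arctan(200/80) ≈ 68.20°
zero (s+100): 100 + j200 → |·| = √(100²+200²) = √50000 ≈ 223.61, ∠ = arctan(200/100) ≈ 63.43°
pole (s+3): 3 + j200 → |·| = √(3²+200²) = √40009 ≈ 200.02, ∠ = arctan(200/3) ≈ 89.14°
pole (s+20): 20 + j200 → |·| = √(20²+200²) = √40400 ≈ 201, ∠ = arctan(200/20) ≈ 84.29°
pole (s+40): 40 + j200 → |·| = √(40²+200²) = √41600 ≈ 203.96, ∠ = arctan(200/40) ≈ 78.69°
pole at origin: |s| = 200, ∠ = 90.00° (in denominator)
|T| = 10 · 48168 / 1.64e+09 ≈ 0.00029371
Gain = 20 log₁₀(0.00029371) ≈ -70.64 dB
∠T = 131.63° − 342.12° = -210.49° ≡ 149.51° (principal value)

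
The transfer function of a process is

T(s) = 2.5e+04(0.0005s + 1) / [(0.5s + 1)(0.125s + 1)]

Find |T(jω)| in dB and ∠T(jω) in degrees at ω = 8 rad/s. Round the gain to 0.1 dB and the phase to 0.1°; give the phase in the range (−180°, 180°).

At ω = 8 rad/s:
zero (1 + j8·0.0005) = 1 + j0.004 → |·| ≈ 1, ∠ ≈ 0.23°
pole (1 + j8·0.5) = 1 + j4 → |·| ≈ 4.1231, ∠ ≈ 75.96°
pole (1 + j8·0.125) = 1 + j1 → |·| ≈ 1.4142, ∠ ≈ 45.00°
|T| = 2.5e+04 · 1 / (4.1231 · 1.4142) ≈ 4287.5
Gain = 20 log₁₀(4287.5) ≈ 72.64 dB
∠T = (0.23°) − (75.96° + 45.00°) = -120.73°

72.6 dB, -120.7°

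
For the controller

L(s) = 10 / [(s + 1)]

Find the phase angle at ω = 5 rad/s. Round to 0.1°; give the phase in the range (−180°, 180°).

At ω = 5 rad/s:
pole (1 + j5·1) = 1 + j5 → |·| ≈ 5.099, ∠ ≈ 78.69°
∠L = (0°) − (78.69°) = -78.69°

-78.7°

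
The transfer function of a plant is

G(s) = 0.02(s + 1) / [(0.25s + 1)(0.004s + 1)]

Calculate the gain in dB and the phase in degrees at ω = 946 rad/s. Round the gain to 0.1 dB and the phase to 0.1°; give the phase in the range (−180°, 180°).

-33.8 dB, -75.0°

At ω = 946 rad/s:
zero (1 + j946·1) = 1 + j946 → |·| ≈ 946, ∠ ≈ 89.94°
pole (1 + j946·0.25) = 1 + j236.5 → |·| ≈ 236.5, ∠ ≈ 89.76°
pole (1 + j946·0.004) = 1 + j3.784 → |·| ≈ 3.9139, ∠ ≈ 75.20°
|G| = 0.02 · 946 / (236.5 · 3.9139) ≈ 0.02044
Gain = 20 log₁₀(0.02044) ≈ -33.79 dB
∠G = (89.94°) − (89.76° + 75.20°) = -75.02°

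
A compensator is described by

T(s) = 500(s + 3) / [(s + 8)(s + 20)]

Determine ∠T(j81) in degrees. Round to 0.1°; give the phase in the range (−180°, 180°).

At s = jω = j81:
zero (s+3): 3 + j81 → |·| = √(3²+81²) = √6570 ≈ 81.056, ∠ = arctan(81/3) ≈ 87.88°
pole (s+8): 8 + j81 → |·| = √(8²+81²) = √6625 ≈ 81.394, ∠ = arctan(81/8) ≈ 84.36°
pole (s+20): 20 + j81 → |·| = √(20²+81²) = √6961 ≈ 83.433, ∠ = arctan(81/20) ≈ 76.13°
∠T = 87.88° − 160.49° = -72.61°

-72.6°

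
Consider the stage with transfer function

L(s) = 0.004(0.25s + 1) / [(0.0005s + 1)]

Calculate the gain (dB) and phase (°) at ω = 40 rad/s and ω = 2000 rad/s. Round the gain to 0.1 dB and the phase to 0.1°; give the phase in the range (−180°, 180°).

ω = 40: -27.9 dB, 83.1°; ω = 2000: 3.0 dB, 44.9°

At ω = 40 rad/s:
zero (1 + j40·0.25) = 1 + j10 → |·| ≈ 10.05, ∠ ≈ 84.29°
pole (1 + j40·0.0005) = 1 + j0.02 → |·| ≈ 1.0002, ∠ ≈ 1.15°
|L| = 0.004 · 10.05 / (1.0002) ≈ 0.040192
Gain = 20 log₁₀(0.040192) ≈ -27.92 dB
∠L = (84.29°) − (1.15°) = 83.14°

At ω = 2000 rad/s:
zero (1 + j2000·0.25) = 1 + j500 → |·| ≈ 500, ∠ ≈ 89.89°
pole (1 + j2000·0.0005) = 1 + j1 → |·| ≈ 1.4142, ∠ ≈ 45.00°
|L| = 0.004 · 500 / (1.4142) ≈ 1.4142
Gain = 20 log₁₀(1.4142) ≈ 3.01 dB
∠L = (89.89°) − (45.00°) = 44.89°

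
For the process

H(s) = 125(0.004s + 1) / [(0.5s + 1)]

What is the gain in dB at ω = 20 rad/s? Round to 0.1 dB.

At ω = 20 rad/s:
zero (1 + j20·0.004) = 1 + j0.08 → |·| ≈ 1.0032, ∠ ≈ 4.57°
pole (1 + j20·0.5) = 1 + j10 → |·| ≈ 10.05, ∠ ≈ 84.29°
|H| = 125 · 1.0032 / (10.05) ≈ 12.478
Gain = 20 log₁₀(12.478) ≈ 21.92 dB

21.9 dB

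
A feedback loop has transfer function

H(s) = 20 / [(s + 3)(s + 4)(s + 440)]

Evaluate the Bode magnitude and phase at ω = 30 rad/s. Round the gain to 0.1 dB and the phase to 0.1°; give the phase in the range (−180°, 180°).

-86.1 dB, -170.6°

At s = jω = j30:
pole (s+3): 3 + j30 → |·| = √(3²+30²) = √909 ≈ 30.15, ∠ = arctan(30/3) ≈ 84.29°
pole (s+4): 4 + j30 → |·| = √(4²+30²) = √916 ≈ 30.265, ∠ = arctan(30/4) ≈ 82.41°
pole (s+440): 440 + j30 → |·| = √(440²+30²) = √194500 ≈ 441.02, ∠ = arctan(30/440) ≈ 3.90°
|H| = 20 / 4.0243e+05 ≈ 4.9698e-05
Gain = 20 log₁₀(4.9698e-05) ≈ -86.07 dB
∠H = 0.00° − 170.60° = -170.60°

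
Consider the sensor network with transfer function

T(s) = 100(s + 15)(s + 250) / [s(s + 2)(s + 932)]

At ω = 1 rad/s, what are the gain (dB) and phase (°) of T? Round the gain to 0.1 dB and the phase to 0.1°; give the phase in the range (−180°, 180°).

At s = jω = j1:
zero (s+15): 15 + j1 → |·| = √(15²+1²) = √226 ≈ 15.033, ∠ = arctan(1/15) ≈ 3.81°
zero (s+250): 250 + j1 → |·| = √(250²+1²) = √62501 ≈ 250, ∠ = arctan(1/250) ≈ 0.23°
pole (s+2): 2 + j1 → |·| = √(2²+1²) = √5 ≈ 2.2361, ∠ = arctan(1/2) ≈ 26.57°
pole (s+932): 932 + j1 → |·| = √(932²+1²) = √868625 ≈ 932, ∠ = arctan(1/932) ≈ 0.06°
pole at origin: |s| = 1, ∠ = 90.00° (in denominator)
|T| = 100 · 3758.2 / 2084 ≈ 180.34
Gain = 20 log₁₀(180.34) ≈ 45.12 dB
∠T = 4.04° − 116.63° = -112.59°

45.1 dB, -112.6°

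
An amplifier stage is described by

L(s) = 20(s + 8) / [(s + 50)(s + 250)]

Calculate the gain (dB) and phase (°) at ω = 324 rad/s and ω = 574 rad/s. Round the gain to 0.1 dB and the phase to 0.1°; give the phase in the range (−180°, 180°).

ω = 324: -26.3 dB, -45.0°; ω = 574: -29.9 dB, -62.3°

At s = jω = j324:
zero (s+8): 8 + j324 → |·| = √(8²+324²) = √105040 ≈ 324.1, ∠ = arctan(324/8) ≈ 88.59°
pole (s+50): 50 + j324 → |·| = √(50²+324²) = √107476 ≈ 327.84, ∠ = arctan(324/50) ≈ 81.23°
pole (s+250): 250 + j324 → |·| = √(250²+324²) = √167476 ≈ 409.24, ∠ = arctan(324/250) ≈ 52.35°
|L| = 20 · 324.1 / 1.3417e+05 ≈ 0.048312
Gain = 20 log₁₀(0.048312) ≈ -26.32 dB
∠L = 88.59° − 133.58° = -44.99°

At s = jω = j574:
zero (s+8): 8 + j574 → |·| = √(8²+574²) = √329540 ≈ 574.06, ∠ = arctan(574/8) ≈ 89.20°
pole (s+50): 50 + j574 → |·| = √(50²+574²) = √331976 ≈ 576.17, ∠ = arctan(574/50) ≈ 85.02°
pole (s+250): 250 + j574 → |·| = √(250²+574²) = √391976 ≈ 626.08, ∠ = arctan(574/250) ≈ 66.46°
|L| = 20 · 574.06 / 3.6073e+05 ≈ 0.031828
Gain = 20 log₁₀(0.031828) ≈ -29.94 dB
∠L = 89.20° − 151.48° = -62.28°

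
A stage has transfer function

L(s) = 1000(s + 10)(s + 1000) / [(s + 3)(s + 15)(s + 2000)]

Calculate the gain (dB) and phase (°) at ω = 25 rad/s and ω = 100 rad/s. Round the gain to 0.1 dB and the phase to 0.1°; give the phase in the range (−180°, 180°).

At s = jω = j25:
zero (s+10): 10 + j25 → |·| = √(10²+25²) = √725 ≈ 26.926, ∠ = arctan(25/10) ≈ 68.20°
zero (s+1000): 1000 + j25 → |·| = √(1000²+25²) = √1000625 ≈ 1000.3, ∠ = arctan(25/1000) ≈ 1.43°
pole (s+3): 3 + j25 → |·| = √(3²+25²) = √634 ≈ 25.179, ∠ = arctan(25/3) ≈ 83.16°
pole (s+15): 15 + j25 → |·| = √(15²+25²) = √850 ≈ 29.155, ∠ = arctan(25/15) ≈ 59.04°
pole (s+2000): 2000 + j25 → |·| = √(2000²+25²) = √4000625 ≈ 2000.2, ∠ = arctan(25/2000) ≈ 0.72°
|L| = 1000 · 26934 / 1.4683e+06 ≈ 18.344
Gain = 20 log₁₀(18.344) ≈ 25.27 dB
∠L = 69.63° − 142.92° = -73.29°

At s = jω = j100:
zero (s+10): 10 + j100 → |·| = √(10²+100²) = √10100 ≈ 100.5, ∠ = arctan(100/10) ≈ 84.29°
zero (s+1000): 1000 + j100 → |·| = √(1000²+100²) = √1010000 ≈ 1005, ∠ = arctan(100/1000) ≈ 5.71°
pole (s+3): 3 + j100 → |·| = √(3²+100²) = √10009 ≈ 100.04, ∠ = arctan(100/3) ≈ 88.28°
pole (s+15): 15 + j100 → |·| = √(15²+100²) = √10225 ≈ 101.12, ∠ = arctan(100/15) ≈ 81.47°
pole (s+2000): 2000 + j100 → |·| = √(2000²+100²) = √4010000 ≈ 2002.5, ∠ = arctan(100/2000) ≈ 2.86°
|L| = 1000 · 1.01e+05 / 2.0257e+07 ≈ 4.9859
Gain = 20 log₁₀(4.9859) ≈ 13.95 dB
∠L = 90.00° − 172.61° = -82.61°

ω = 25: 25.3 dB, -73.3°; ω = 100: 14.0 dB, -82.6°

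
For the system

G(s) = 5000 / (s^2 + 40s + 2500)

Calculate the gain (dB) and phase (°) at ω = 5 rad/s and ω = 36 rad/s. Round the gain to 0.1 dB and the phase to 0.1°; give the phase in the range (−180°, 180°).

ω = 5: 6.1 dB, -4.6°; ω = 36: 8.5 dB, -50.1°

At s = jω = j5:
quadratic: (j5)² + 40·j5 + 2500 = 2475 + j200 → |·| ≈ 2483.1, ∠ ≈ 4.62°
|G| = 5000 / 2483.1 ≈ 2.0136
Gain = 20 log₁₀(2.0136) ≈ 6.08 dB
∠G = 0.00° − 4.62° = -4.62°

At s = jω = j36:
quadratic: (j36)² + 40·j36 + 2500 = 1204 + j1440 → |·| ≈ 1877, ∠ ≈ 50.10°
|G| = 5000 / 1877 ≈ 2.6638
Gain = 20 log₁₀(2.6638) ≈ 8.51 dB
∠G = 0.00° − 50.10° = -50.10°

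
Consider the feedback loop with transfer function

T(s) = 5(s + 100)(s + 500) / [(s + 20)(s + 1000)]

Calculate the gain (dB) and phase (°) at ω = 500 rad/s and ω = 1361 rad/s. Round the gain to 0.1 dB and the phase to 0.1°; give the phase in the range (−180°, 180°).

At s = jω = j500:
zero (s+100): 100 + j500 → |·| = √(100²+500²) = √260000 ≈ 509.9, ∠ = arctan(500/100) ≈ 78.69°
zero (s+500): 500 + j500 → |·| = √(500²+500²) = √500000 ≈ 707.11, ∠ = arctan(500/500) ≈ 45.00°
pole (s+20): 20 + j500 → |·| = √(20²+500²) = √250400 ≈ 500.4, ∠ = arctan(500/20) ≈ 87.71°
pole (s+1000): 1000 + j500 → |·| = √(1000²+500²) = √1250000 ≈ 1118, ∠ = arctan(500/1000) ≈ 26.57°
|T| = 5 · 3.6056e+05 / 5.5945e+05 ≈ 3.2225
Gain = 20 log₁₀(3.2225) ≈ 10.16 dB
∠T = 123.69° − 114.28° = 9.41°

At s = jω = j1361:
zero (s+100): 100 + j1361 → |·| = √(100²+1361²) = √1862321 ≈ 1364.7, ∠ = arctan(1361/100) ≈ 85.80°
zero (s+500): 500 + j1361 → |·| = √(500²+1361²) = √2102321 ≈ 1449.9, ∠ = arctan(1361/500) ≈ 69.83°
pole (s+20): 20 + j1361 → |·| = √(20²+1361²) = √1852721 ≈ 1361.1, ∠ = arctan(1361/20) ≈ 89.16°
pole (s+1000): 1000 + j1361 → |·| = √(1000²+1361²) = √2852321 ≈ 1688.9, ∠ = arctan(1361/1000) ≈ 53.69°
|T| = 5 · 1.9787e+06 / 2.2988e+06 ≈ 4.3038
Gain = 20 log₁₀(4.3038) ≈ 12.68 dB
∠T = 155.63° − 142.85° = 12.78°

ω = 500: 10.2 dB, 9.4°; ω = 1361: 12.7 dB, 12.8°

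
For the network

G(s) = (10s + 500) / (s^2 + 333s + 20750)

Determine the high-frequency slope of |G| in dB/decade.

-20 dB/decade

Each pole contributes −20 dB/decade at high frequency; each zero contributes +20 dB/decade.
Net: 1 zero(s) − 2 pole(s) → -20 dB/decade.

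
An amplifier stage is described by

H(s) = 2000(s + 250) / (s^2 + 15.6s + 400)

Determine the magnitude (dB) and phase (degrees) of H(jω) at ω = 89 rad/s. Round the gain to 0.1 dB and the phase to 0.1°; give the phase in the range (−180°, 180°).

At s = jω = j89:
zero (s+250): 250 + j89 → |·| = √(250²+89²) = √70421 ≈ 265.37, ∠ = arctan(89/250) ≈ 19.60°
quadratic: (j89)² + 15.6·j89 + 400 = -7521 + j1388.4 → |·| ≈ 7648.1, ∠ ≈ 169.54°
|H| = 2000 · 265.37 / 7648.1 ≈ 69.395
Gain = 20 log₁₀(69.395) ≈ 36.83 dB
∠H = 19.60° − 169.54° = -149.94°

36.8 dB, -149.9°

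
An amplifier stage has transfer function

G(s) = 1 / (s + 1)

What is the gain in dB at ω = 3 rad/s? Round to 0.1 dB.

-10.0 dB

At s = jω = j3:
pole (s+1): 1 + j3 → |·| = √(1²+3²) = √10 ≈ 3.1623, ∠ = arctan(3/1) ≈ 71.57°
|G| = 1 / 3.1623 ≈ 0.31623
Gain = 20 log₁₀(0.31623) ≈ -10.00 dB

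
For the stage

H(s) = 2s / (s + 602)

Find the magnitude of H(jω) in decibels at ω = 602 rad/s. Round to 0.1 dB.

3.0 dB

At s = jω = j602:
zero at origin: s = j602 → |·| = 602, ∠ = 90.00°
pole (s+602): 602 + j602 → |·| = √(602²+602²) = √724808 ≈ 851.36, ∠ = arctan(602/602) ≈ 45.00°
|H| = 2 · 602 / 851.36 ≈ 1.4142
Gain = 20 log₁₀(1.4142) ≈ 3.01 dB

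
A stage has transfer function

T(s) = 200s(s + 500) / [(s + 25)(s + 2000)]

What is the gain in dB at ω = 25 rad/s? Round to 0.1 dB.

31.0 dB

At s = jω = j25:
zero (s+500): 500 + j25 → |·| = √(500²+25²) = √250625 ≈ 500.62, ∠ = arctan(25/500) ≈ 2.86°
zero at origin: s = j25 → |·| = 25, ∠ = 90.00°
pole (s+25): 25 + j25 → |·| = √(25²+25²) = √1250 ≈ 35.355, ∠ = arctan(25/25) ≈ 45.00°
pole (s+2000): 2000 + j25 → |·| = √(2000²+25²) = √4000625 ≈ 2000.2, ∠ = arctan(25/2000) ≈ 0.72°
|T| = 200 · 12516 / 70717 ≈ 35.397
Gain = 20 log₁₀(35.397) ≈ 30.98 dB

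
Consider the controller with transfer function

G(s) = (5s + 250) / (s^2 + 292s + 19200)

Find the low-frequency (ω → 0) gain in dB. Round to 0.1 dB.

-37.7 dB

G(0) = 250 / 19200 ≈ 0.013021
20 log₁₀(0.013021) ≈ -37.71 dB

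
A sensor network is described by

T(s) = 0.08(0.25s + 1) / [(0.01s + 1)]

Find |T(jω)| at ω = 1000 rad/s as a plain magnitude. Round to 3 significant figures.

At ω = 1000 rad/s:
zero (1 + j1000·0.25) = 1 + j250 → |·| ≈ 250, ∠ ≈ 89.77°
pole (1 + j1000·0.01) = 1 + j10 → |·| ≈ 10.05, ∠ ≈ 84.29°
|T| = 0.08 · 250 / (10.05) ≈ 1.99

1.99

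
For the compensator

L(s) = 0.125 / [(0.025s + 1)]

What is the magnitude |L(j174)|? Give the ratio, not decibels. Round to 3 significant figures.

At ω = 174 rad/s:
pole (1 + j174·0.025) = 1 + j4.35 → |·| ≈ 4.4635, ∠ ≈ 77.05°
|L| = 0.125 · 1 / (4.4635) ≈ 0.028005

0.0280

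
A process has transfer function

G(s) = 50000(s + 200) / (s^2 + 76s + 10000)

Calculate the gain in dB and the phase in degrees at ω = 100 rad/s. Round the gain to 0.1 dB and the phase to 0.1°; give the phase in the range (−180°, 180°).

At s = jω = j100:
zero (s+200): 200 + j100 → |·| = √(200²+100²) = √50000 ≈ 223.61, ∠ = arctan(100/200) ≈ 26.57°
quadratic: (j100)² + 76·j100 + 10000 = 0 + j7600 → |·| ≈ 7600, ∠ ≈ 90.00°
|G| = 50000 · 223.61 / 7600 ≈ 1471.1
Gain = 20 log₁₀(1471.1) ≈ 63.35 dB
∠G = 26.57° − 90.00° = -63.43°

63.4 dB, -63.4°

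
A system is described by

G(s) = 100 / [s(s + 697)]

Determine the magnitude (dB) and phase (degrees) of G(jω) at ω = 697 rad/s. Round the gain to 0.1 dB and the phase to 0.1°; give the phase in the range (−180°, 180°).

-76.7 dB, -135.0°

At s = jω = j697:
pole (s+697): 697 + j697 → |·| = √(697²+697²) = √971618 ≈ 985.71, ∠ = arctan(697/697) ≈ 45.00°
pole at origin: |s| = 697, ∠ = 90.00° (in denominator)
|G| = 100 / 6.8704e+05 ≈ 0.00014555
Gain = 20 log₁₀(0.00014555) ≈ -76.74 dB
∠G = 0.00° − 135.00° = -135.00°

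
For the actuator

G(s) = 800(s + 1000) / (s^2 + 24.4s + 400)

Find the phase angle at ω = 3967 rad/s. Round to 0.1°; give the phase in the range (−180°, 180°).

At s = jω = j3967:
zero (s+1000): 1000 + j3967 → |·| = √(1000²+3967²) = √16737089 ≈ 4091.1, ∠ = arctan(3967/1000) ≈ 75.85°
quadratic: (j3967)² + 24.4·j3967 + 400 = -15736689 + j96794.8 → |·| ≈ 1.5737e+07, ∠ ≈ 179.65°
∠G = 75.85° − 179.65° = -103.80°

-103.8°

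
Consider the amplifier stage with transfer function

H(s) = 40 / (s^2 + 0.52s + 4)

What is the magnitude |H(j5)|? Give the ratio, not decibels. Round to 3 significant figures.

1.89

At s = jω = j5:
quadratic: (j5)² + 0.52·j5 + 4 = -21 + j2.6 → |·| ≈ 21.16, ∠ ≈ 172.94°
|H| = 40 / 21.16 ≈ 1.8904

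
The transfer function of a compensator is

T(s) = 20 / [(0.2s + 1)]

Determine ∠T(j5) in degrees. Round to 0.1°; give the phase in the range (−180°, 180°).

-45.0°

At ω = 5 rad/s:
pole (1 + j5·0.2) = 1 + j1 → |·| ≈ 1.4142, ∠ ≈ 45.00°
∠T = (0°) − (45.00°) = -45.00°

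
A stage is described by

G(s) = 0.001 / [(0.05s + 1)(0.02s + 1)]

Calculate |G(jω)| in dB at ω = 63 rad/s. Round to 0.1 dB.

-74.5 dB

At ω = 63 rad/s:
pole (1 + j63·0.05) = 1 + j3.15 → |·| ≈ 3.3049, ∠ ≈ 72.39°
pole (1 + j63·0.02) = 1 + j1.26 → |·| ≈ 1.6086, ∠ ≈ 51.56°
|G| = 0.001 · 1 / (3.3049 · 1.6086) ≈ 0.0001881
Gain = 20 log₁₀(0.0001881) ≈ -74.51 dB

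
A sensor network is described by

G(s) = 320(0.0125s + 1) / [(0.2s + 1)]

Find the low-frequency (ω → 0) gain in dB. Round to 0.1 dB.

50.1 dB

G(0) = 320 · 1 / 1 = 320
20 log₁₀(320) ≈ 50.10 dB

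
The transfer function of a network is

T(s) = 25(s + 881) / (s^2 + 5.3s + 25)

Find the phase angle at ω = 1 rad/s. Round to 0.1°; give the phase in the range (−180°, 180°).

-12.4°

At s = jω = j1:
zero (s+881): 881 + j1 → |·| = √(881²+1²) = √776162 ≈ 881, ∠ = arctan(1/881) ≈ 0.07°
quadratic: (j1)² + 5.3·j1 + 25 = 24 + j5.3 → |·| ≈ 24.578, ∠ ≈ 12.45°
∠T = 0.07° − 12.45° = -12.38°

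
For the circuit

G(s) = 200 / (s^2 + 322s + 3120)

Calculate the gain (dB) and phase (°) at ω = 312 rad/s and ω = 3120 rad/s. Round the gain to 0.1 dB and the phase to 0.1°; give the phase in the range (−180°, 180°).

ω = 312: -56.8 dB, -133.2°; ω = 3120: -93.8 dB, -174.1°

Substitute s = j312:
Numerator: 200 = 200 + j0
Denominator: (j312)^2 + 322(j312) + 3120 = -94224 + j100464
|N| = √(200² + 0²) ≈ 200, ∠N ≈ 0.00°
|D| = √(94224² + 100464²) ≈ 1.3774e+05, ∠D ≈ 133.16°
|G| = 200 / 1.3774e+05 ≈ 0.001452
Gain = 20 log₁₀(0.001452) ≈ -56.76 dB
∠G = 0.00° − 133.16° = -133.16°

Substitute s = j3120:
Numerator: 200 = 200 + j0
Denominator: (j3120)^2 + 322(j3120) + 3120 = -9731280 + j1004640
|N| = √(200² + 0²) ≈ 200, ∠N ≈ 0.00°
|D| = √(9731280² + 1004640²) ≈ 9.783e+06, ∠D ≈ 174.11°
|G| = 200 / 9.783e+06 ≈ 2.0444e-05
Gain = 20 log₁₀(2.0444e-05) ≈ -93.79 dB
∠G = 0.00° − 174.11° = -174.11°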